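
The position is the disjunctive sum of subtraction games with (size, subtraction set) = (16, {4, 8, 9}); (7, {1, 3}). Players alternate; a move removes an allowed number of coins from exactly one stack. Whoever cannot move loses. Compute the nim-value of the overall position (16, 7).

Stack A, S = {4, 8, 9}:
G(0) = 0
G(1) = mex{} = 0
G(2) = mex{} = 0
G(3) = mex{} = 0
G(4) = mex{0} = 1
G(5) = mex{0} = 1
G(6) = mex{0} = 1
G(7) = mex{0} = 1
G(8) = mex{1,0} = 2
G(9) = mex{1,0,0} = 2
G(10) = mex{1,0,0} = 2
G(11) = mex{1,0,0} = 2
G(12) = mex{2,1,0} = 3
G(13) = mex{2,1,1} = 0
G(14) = mex{2,1,1} = 0
G(15) = mex{2,1,1} = 0
G(16) = mex{3,2,1} = 0
G_A(16) = 0.
Stack B, S = {1, 3}:
n : 0 1 2 3 4 5 6 7
G : 0 1 0 1 0 1 0 1
G_B(7) = 1.
Combined Grundy value = 0 ⊕ 1 = 1.

1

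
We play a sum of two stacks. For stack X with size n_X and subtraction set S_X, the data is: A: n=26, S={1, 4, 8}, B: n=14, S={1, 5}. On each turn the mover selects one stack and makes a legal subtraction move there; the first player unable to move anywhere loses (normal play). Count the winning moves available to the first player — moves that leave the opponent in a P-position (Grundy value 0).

Stack A, S = {1, 4, 8}:
n :  0  1  2  3  4  5  6  7  8  9 10 11 12 13 14 15 16 17 18 19 20 21 22 23 24 25 26
G :  0  1  0  1  2  0  1  0  1  2  3  2  0  1  0  1  2  0  1  0  1  2  3  2  0  1  0
G_A(26) = 0.
Stack B, S = {1, 5}:
G(0) = 0
G(1) = mex{0} = 1
G(2) = mex{1} = 0
G(3) = mex{0} = 1
G(4) = mex{1} = 0
G(5) = mex{0,0} = 1
G(6) = mex{1,1} = 0
G(7) = mex{0,0} = 1
G(8) = mex{1,1} = 0
G(9) = mex{0,0} = 1
G(10) = mex{1,1} = 0
G(11) = mex{0,0} = 1
G(12) = mex{1,1} = 0
G(13) = mex{0,0} = 1
G(14) = mex{1,1} = 0
G_B(14) = 0.
Combined Grundy value = 0 ⊕ 0 = 0.
A winning move leaves total XOR = 0, i.e. changes one component's Grundy value g to g ⊕ X where X is the current total.
Stack A: target g' = 0⊕0 = 0, but every legal move changes the Grundy value (mex property), so 0 moves.
Stack B: target g' = 0⊕0 = 0, but every legal move changes the Grundy value (mex property), so 0 moves.

0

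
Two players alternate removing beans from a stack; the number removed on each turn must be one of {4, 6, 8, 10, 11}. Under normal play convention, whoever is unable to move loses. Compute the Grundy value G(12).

3

n :  0  1  2  3  4  5  6  7  8  9 10 11 12
G :  0  0  0  0  1  1  1  1  2  2  2  2  3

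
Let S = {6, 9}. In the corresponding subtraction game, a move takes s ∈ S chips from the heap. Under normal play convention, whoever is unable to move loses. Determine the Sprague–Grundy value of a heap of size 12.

2

G(0) = 0
G(1) = mex{} = 0
G(2) = mex{} = 0
G(3) = mex{} = 0
G(4) = mex{} = 0
G(5) = mex{} = 0
G(6) = mex{0} = 1
G(7) = mex{0} = 1
G(8) = mex{0} = 1
G(9) = mex{0,0} = 1
G(10) = mex{0,0} = 1
G(11) = mex{0,0} = 1
G(12) = mex{1,0} = 2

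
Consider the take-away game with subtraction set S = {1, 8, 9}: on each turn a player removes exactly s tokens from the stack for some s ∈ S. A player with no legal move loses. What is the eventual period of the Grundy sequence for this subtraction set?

16

G(0) = 0
G(1) = mex{0} = 1
G(2) = mex{1} = 0
G(3) = mex{0} = 1
G(4) = mex{1} = 0
G(5) = mex{0} = 1
G(6) = mex{1} = 0
G(7) = mex{0} = 1
G(8) = mex{1,0} = 2
G(9) = mex{2,1,0} = 3
G(10) = mex{3,0,1} = 2
G(11) = mex{2,1,0} = 3
G(12) = mex{3,0,1} = 2
G(13) = mex{2,1,0} = 3
G(14) = mex{3,0,1} = 2
G(15) = mex{2,1,0} = 3
G(16) = mex{3,2,1} = 0
G(17) = mex{0,3,2} = 1
G(18) = mex{1,2,3} = 0
G(19) = mex{0,3,2} = 1
G(20) = mex{1,2,3} = 0
G(21) = mex{0,3,2} = 1
G(22) = mex{1,2,3} = 0
G(23) = mex{0,3,2} = 1
G(24) = mex{1,0,3} = 2
G(25) = mex{2,1,0} = 3
G(26) = mex{3,0,1} = 2
G(27) = mex{2,1,0} = 3
G(28) = mex{3,0,1} = 2
G(29) = mex{2,1,0} = 3
G(30) = mex{3,0,1} = 2
G(31) = mex{2,1,0} = 3
G(32) = mex{3,2,1} = 0
G(33) = mex{0,3,2} = 1
G(n+16) = G(n) holds for n = 0,…,8 (a full window of length max(S) = 9), so the sequence is purely periodic with period 16.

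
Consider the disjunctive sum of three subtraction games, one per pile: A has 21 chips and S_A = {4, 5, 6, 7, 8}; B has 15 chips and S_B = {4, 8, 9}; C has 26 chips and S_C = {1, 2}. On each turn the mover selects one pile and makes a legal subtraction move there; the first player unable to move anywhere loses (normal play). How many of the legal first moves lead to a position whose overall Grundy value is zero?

Pile A, S = {4, 5, 6, 7, 8}:
n :  0  1  2  3  4  5  6  7  8  9 10 11 12 13 14 15 16 17 18 19 20 21
G :  0  0  0  0  1  1  1  1  2  2  2  2  0  0  0  0  1  1  1  1  2  2
G_A(21) = 2.
Pile B, S = {4, 8, 9}:
n :  0  1  2  3  4  5  6  7  8  9 10 11 12 13 14 15
G :  0  0  0  0  1  1  1  1  2  2  2  2  3  0  0  0
G_B(15) = 0.
Pile C, S = {1, 2}:
n :  0  1  2  3  4  5  6  7  8  9 10 11 12 13 14 15 16 17 18 19 20 21 22 23 24 25 26
G :  0  1  2  0  1  2  0  1  2  0  1  2  0  1  2  0  1  2  0  1  2  0  1  2  0  1  2
G_C(26) = 2.
Combined Grundy value = 2 ⊕ 0 ⊕ 2 = 0.
A winning move leaves total XOR = 0, i.e. changes one component's Grundy value g to g ⊕ X where X is the current total.
Pile A: target g' = 2⊕0 = 2, but every legal move changes the Grundy value (mex property), so 0 moves.
Pile B: target g' = 0⊕0 = 0, but every legal move changes the Grundy value (mex property), so 0 moves.
Pile C: target g' = 2⊕0 = 2, but every legal move changes the Grundy value (mex property), so 0 moves.

0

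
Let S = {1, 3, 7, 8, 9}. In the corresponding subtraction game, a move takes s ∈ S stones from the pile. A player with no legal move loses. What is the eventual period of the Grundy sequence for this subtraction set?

16

G(0) = 0
G(1) = mex{0} = 1
G(2) = mex{1} = 0
G(3) = mex{0,0} = 1
G(4) = mex{1,1} = 0
G(5) = mex{0,0} = 1
G(6) = mex{1,1} = 0
G(7) = mex{0,0,0} = 1
G(8) = mex{1,1,1,0} = 2
G(9) = mex{2,0,0,1,0} = 3
G(10) = mex{3,1,1,0,1} = 2
G(11) = mex{2,2,0,1,0} = 3
G(12) = mex{3,3,1,0,1} = 2
G(13) = mex{2,2,0,1,0} = 3
G(14) = mex{3,3,1,0,1} = 2
G(15) = mex{2,2,2,1,0} = 3
G(16) = mex{3,3,3,2,1} = 0
G(17) = mex{0,2,2,3,2} = 1
G(18) = mex{1,3,3,2,3} = 0
G(19) = mex{0,0,2,3,2} = 1
G(20) = mex{1,1,3,2,3} = 0
G(21) = mex{0,0,2,3,2} = 1
G(22) = mex{1,1,3,2,3} = 0
G(23) = mex{0,0,0,3,2} = 1
G(24) = mex{1,1,1,0,3} = 2
G(25) = mex{2,0,0,1,0} = 3
G(26) = mex{3,1,1,0,1} = 2
G(27) = mex{2,2,0,1,0} = 3
G(28) = mex{3,3,1,0,1} = 2
G(29) = mex{2,2,0,1,0} = 3
G(30) = mex{3,3,1,0,1} = 2
G(31) = mex{2,2,2,1,0} = 3
G(32) = mex{3,3,3,2,1} = 0
G(33) = mex{0,2,2,3,2} = 1
G(n+16) = G(n) holds for n = 0,…,8 (a full window of length max(S) = 9), so the sequence is purely periodic with period 16.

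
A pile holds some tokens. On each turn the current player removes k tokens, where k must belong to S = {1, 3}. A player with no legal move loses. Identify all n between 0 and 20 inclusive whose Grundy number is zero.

0, 2, 4, 6, 8, 10, 12, 14, 16, 18, 20

G(0) = 0
G(1) = mex{0} = 1
G(2) = mex{1} = 0
G(3) = mex{0,0} = 1
G(4) = mex{1,1} = 0
G(5) = mex{0,0} = 1
G(6) = mex{1,1} = 0
G(7) = mex{0,0} = 1
G(8) = mex{1,1} = 0
G(9) = mex{0,0} = 1
G(10) = mex{1,1} = 0
G(11) = mex{0,0} = 1
G(12) = mex{1,1} = 0
G(13) = mex{0,0} = 1
G(14) = mex{1,1} = 0
G(15) = mex{0,0} = 1
G(16) = mex{1,1} = 0
G(17) = mex{0,0} = 1
G(18) = mex{1,1} = 0
G(19) = mex{0,0} = 1
G(20) = mex{1,1} = 0
P-positions are exactly the n with G(n) = 0.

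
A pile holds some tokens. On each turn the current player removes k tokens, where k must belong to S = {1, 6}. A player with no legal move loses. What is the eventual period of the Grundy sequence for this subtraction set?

7

n :  0  1  2  3  4  5  6  7  8  9 10 11 12 13 14 15
G :  0  1  0  1  0  1  2  0  1  0  1  0  1  2  0  1
G(n+7) = G(n) holds for n = 0,…,5 (a full window of length max(S) = 6), so the sequence is purely periodic with period 7.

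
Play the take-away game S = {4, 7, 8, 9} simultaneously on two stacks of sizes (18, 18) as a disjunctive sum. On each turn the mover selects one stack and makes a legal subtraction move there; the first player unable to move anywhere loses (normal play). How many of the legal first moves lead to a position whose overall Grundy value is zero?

0

All stacks use S = {4, 7, 8, 9}:
n :  0  1  2  3  4  5  6  7  8  9 10 11 12 13 14 15 16 17 18
G :  0  0  0  0  1  1  1  1  2  2  2  2  3  0  0  0  0  1  1
Stack A: G(18) = 1.
Stack B: G(18) = 1.
Combined Grundy value = 1 ⊕ 1 = 0.
A winning move leaves total XOR = 0, i.e. changes one component's Grundy value g to g ⊕ X where X is the current total.
Stack A: target g' = 1⊕0 = 1, but every legal move changes the Grundy value (mex property), so 0 moves.
Stack B: target g' = 1⊕0 = 1, but every legal move changes the Grundy value (mex property), so 0 moves.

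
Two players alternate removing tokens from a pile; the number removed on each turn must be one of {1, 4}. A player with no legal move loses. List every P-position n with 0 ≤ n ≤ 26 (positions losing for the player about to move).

0, 2, 5, 7, 10, 12, 15, 17, 20, 22, 25

G(0) = 0
G(1) = mex{0} = 1
G(2) = mex{1} = 0
G(3) = mex{0} = 1
G(4) = mex{1,0} = 2
G(5) = mex{2,1} = 0
G(6) = mex{0,0} = 1
G(7) = mex{1,1} = 0
G(8) = mex{0,2} = 1
G(9) = mex{1,0} = 2
G(10) = mex{2,1} = 0
G(11) = mex{0,0} = 1
G(12) = mex{1,1} = 0
G(13) = mex{0,2} = 1
G(14) = mex{1,0} = 2
G(15) = mex{2,1} = 0
G(16) = mex{0,0} = 1
G(17) = mex{1,1} = 0
G(18) = mex{0,2} = 1
G(19) = mex{1,0} = 2
G(20) = mex{2,1} = 0
G(21) = mex{0,0} = 1
G(22) = mex{1,1} = 0
G(23) = mex{0,2} = 1
G(24) = mex{1,0} = 2
G(25) = mex{2,1} = 0
G(26) = mex{0,0} = 1
P-positions are exactly the n with G(n) = 0.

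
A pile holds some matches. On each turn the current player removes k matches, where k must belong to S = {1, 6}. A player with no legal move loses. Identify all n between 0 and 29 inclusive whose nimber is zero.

0, 2, 4, 7, 9, 11, 14, 16, 18, 21, 23, 25, 28

n :  0  1  2  3  4  5  6  7  8  9 10 11 12 13 14 15 16 17 18 19 20 21 22 23 24 25 26 27 28 29
G :  0  1  0  1  0  1  2  0  1  0  1  0  1  2  0  1  0  1  0  1  2  0  1  0  1  0  1  2  0  1
P-positions are exactly the n with G(n) = 0.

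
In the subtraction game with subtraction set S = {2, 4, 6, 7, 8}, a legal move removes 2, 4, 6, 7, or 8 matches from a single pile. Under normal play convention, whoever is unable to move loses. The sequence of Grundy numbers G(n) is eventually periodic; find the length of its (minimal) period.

10

n :  0  1  2  3  4  5  6  7  8  9 10 11 12 13 14 15 16 17 18 19 20 21
G :  0  0  1  1  2  2  3  3  4  4  0  0  1  1  2  2  3  3  4  4  0  0
G(n+10) = G(n) holds for n = 0,…,7 (a full window of length max(S) = 8), so the sequence is purely periodic with period 10.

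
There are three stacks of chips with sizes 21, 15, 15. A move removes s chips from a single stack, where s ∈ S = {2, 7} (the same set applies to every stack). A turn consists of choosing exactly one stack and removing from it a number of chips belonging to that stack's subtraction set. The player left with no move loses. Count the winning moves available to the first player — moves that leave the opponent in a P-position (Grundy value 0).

All stacks use S = {2, 7}:
n :  0  1  2  3  4  5  6  7  8  9 10 11 12 13 14 15 16 17 18 19 20 21
G :  0  0  1  1  0  0  1  1  2  0  0  1  1  0  0  1  1  2  0  0  1  1
Stack A: G(21) = 1.
Stack B: G(15) = 1.
Stack C: G(15) = 1.
Combined Grundy value = 1 ⊕ 1 ⊕ 1 = 1.
A winning move leaves total XOR = 0, i.e. changes one component's Grundy value g to g ⊕ X where X is the current total.
Stack A: need g' = 1⊕1 = 0. Options: 21−2→G=0, 21−7→G=0. Hits: 2.
Stack B: need g' = 1⊕1 = 0. Options: 15−2→G=0, 15−7→G=2. Hits: 1.
Stack C: need g' = 1⊕1 = 0. Options: 15−2→G=0, 15−7→G=2. Hits: 1.

4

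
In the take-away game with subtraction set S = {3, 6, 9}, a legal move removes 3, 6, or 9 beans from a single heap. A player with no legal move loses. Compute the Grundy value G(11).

G(0) = 0
G(1) = mex{} = 0
G(2) = mex{} = 0
G(3) = mex{0} = 1
G(4) = mex{0} = 1
G(5) = mex{0} = 1
G(6) = mex{1,0} = 2
G(7) = mex{1,0} = 2
G(8) = mex{1,0} = 2
G(9) = mex{2,1,0} = 3
G(10) = mex{2,1,0} = 3
G(11) = mex{2,1,0} = 3

3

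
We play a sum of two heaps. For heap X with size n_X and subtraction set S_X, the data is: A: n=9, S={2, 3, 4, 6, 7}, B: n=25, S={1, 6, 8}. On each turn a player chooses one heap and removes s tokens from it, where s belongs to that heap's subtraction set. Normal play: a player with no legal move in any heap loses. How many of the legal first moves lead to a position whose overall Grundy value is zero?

Heap A, S = {2, 3, 4, 6, 7}:
n : 0 1 2 3 4 5 6 7 8 9
G : 0 0 1 1 2 2 3 3 4 0
G_A(9) = 0.
Heap B, S = {1, 6, 8}:
G(0) = 0
G(1) = mex{0} = 1
G(2) = mex{1} = 0
G(3) = mex{0} = 1
G(4) = mex{1} = 0
G(5) = mex{0} = 1
G(6) = mex{1,0} = 2
G(7) = mex{2,1} = 0
G(8) = mex{0,0,0} = 1
G(9) = mex{1,1,1} = 0
G(10) = mex{0,0,0} = 1
G(11) = mex{1,1,1} = 0
G(12) = mex{0,2,0} = 1
G(13) = mex{1,0,1} = 2
G(14) = mex{2,1,2} = 0
G(15) = mex{0,0,0} = 1
G(16) = mex{1,1,1} = 0
G(17) = mex{0,0,0} = 1
G(18) = mex{1,1,1} = 0
G(19) = mex{0,2,0} = 1
G(20) = mex{1,0,1} = 2
G(21) = mex{2,1,2} = 0
G(22) = mex{0,0,0} = 1
G(23) = mex{1,1,1} = 0
G(24) = mex{0,0,0} = 1
G(25) = mex{1,1,1} = 0
G_B(25) = 0.
Combined Grundy value = 0 ⊕ 0 = 0.
A winning move leaves total XOR = 0, i.e. changes one component's Grundy value g to g ⊕ X where X is the current total.
Heap A: target g' = 0⊕0 = 0, but every legal move changes the Grundy value (mex property), so 0 moves.
Heap B: target g' = 0⊕0 = 0, but every legal move changes the Grundy value (mex property), so 0 moves.

0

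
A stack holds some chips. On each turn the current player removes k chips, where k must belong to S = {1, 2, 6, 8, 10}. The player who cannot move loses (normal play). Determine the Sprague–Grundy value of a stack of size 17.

n :  0  1  2  3  4  5  6  7  8  9 10 11 12 13 14 15 16 17
G :  0  1  2  0  1  2  3  0  1  2  3  4  0  1  2  3  0  1

1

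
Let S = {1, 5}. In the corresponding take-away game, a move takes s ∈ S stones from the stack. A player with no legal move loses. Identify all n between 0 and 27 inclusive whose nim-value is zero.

n :  0  1  2  3  4  5  6  7  8  9 10 11 12 13 14 15 16 17 18 19 20 21 22 23 24 25 26 27
G :  0  1  0  1  0  1  0  1  0  1  0  1  0  1  0  1  0  1  0  1  0  1  0  1  0  1  0  1
P-positions are exactly the n with G(n) = 0.

0, 2, 4, 6, 8, 10, 12, 14, 16, 18, 20, 22, 24, 26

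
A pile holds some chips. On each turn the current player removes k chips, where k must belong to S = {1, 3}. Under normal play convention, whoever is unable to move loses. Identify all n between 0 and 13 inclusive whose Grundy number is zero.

n :  0  1  2  3  4  5  6  7  8  9 10 11 12 13
G :  0  1  0  1  0  1  0  1  0  1  0  1  0  1
P-positions are exactly the n with G(n) = 0.

0, 2, 4, 6, 8, 10, 12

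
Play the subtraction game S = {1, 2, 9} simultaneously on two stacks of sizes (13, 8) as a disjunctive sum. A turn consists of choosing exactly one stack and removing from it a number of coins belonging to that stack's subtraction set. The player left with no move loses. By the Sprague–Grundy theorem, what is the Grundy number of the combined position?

All stacks use S = {1, 2, 9}:
G(0) = 0
G(1) = mex{0} = 1
G(2) = mex{1,0} = 2
G(3) = mex{2,1} = 0
G(4) = mex{0,2} = 1
G(5) = mex{1,0} = 2
G(6) = mex{2,1} = 0
G(7) = mex{0,2} = 1
G(8) = mex{1,0} = 2
G(9) = mex{2,1,0} = 3
G(10) = mex{3,2,1} = 0
G(11) = mex{0,3,2} = 1
G(12) = mex{1,0,0} = 2
G(13) = mex{2,1,1} = 0
Stack A: G(13) = 0.
Stack B: G(8) = 2.
Combined Grundy value = 0 ⊕ 2 = 2.

2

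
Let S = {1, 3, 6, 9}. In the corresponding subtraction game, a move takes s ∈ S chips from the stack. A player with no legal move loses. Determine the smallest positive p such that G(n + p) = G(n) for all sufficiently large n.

n :  0  1  2  3  4  5  6  7  8  9 10 11 12 13 14 15 16 17 18 19 20 21 22 23 24 25
G :  0  1  0  1  0  1  2  3  2  3  2  3  0  1  0  1  0  1  2  3  2  3  2  3  0  1
G(n+12) = G(n) holds for n = 0,…,8 (a full window of length max(S) = 9), so the sequence is purely periodic with period 12.

12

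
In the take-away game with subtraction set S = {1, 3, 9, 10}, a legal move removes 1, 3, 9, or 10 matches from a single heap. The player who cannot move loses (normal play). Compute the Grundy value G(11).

3

G(0) = 0
G(1) = mex{0} = 1
G(2) = mex{1} = 0
G(3) = mex{0,0} = 1
G(4) = mex{1,1} = 0
G(5) = mex{0,0} = 1
G(6) = mex{1,1} = 0
G(7) = mex{0,0} = 1
G(8) = mex{1,1} = 0
G(9) = mex{0,0,0} = 1
G(10) = mex{1,1,1,0} = 2
G(11) = mex{2,0,0,1} = 3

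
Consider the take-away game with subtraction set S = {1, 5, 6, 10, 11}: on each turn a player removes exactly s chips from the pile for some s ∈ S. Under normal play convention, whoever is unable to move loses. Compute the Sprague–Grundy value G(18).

G(0) = 0
G(1) = mex{0} = 1
G(2) = mex{1} = 0
G(3) = mex{0} = 1
G(4) = mex{1} = 0
G(5) = mex{0,0} = 1
G(6) = mex{1,1,0} = 2
G(7) = mex{2,0,1} = 3
G(8) = mex{3,1,0} = 2
G(9) = mex{2,0,1} = 3
G(10) = mex{3,1,0,0} = 2
G(11) = mex{2,2,1,1,0} = 3
G(12) = mex{3,3,2,0,1} = 4
G(13) = mex{4,2,3,1,0} = 5
G(14) = mex{5,3,2,0,1} = 4
G(15) = mex{4,2,3,1,0} = 5
G(16) = mex{5,3,2,2,1} = 0
G(17) = mex{0,4,3,3,2} = 1
G(18) = mex{1,5,4,2,3} = 0

0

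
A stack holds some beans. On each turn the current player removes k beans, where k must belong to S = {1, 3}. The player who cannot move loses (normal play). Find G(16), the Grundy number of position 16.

n :  0  1  2  3  4  5  6  7  8  9 10 11 12 13 14 15 16
G :  0  1  0  1  0  1  0  1  0  1  0  1  0  1  0  1  0

0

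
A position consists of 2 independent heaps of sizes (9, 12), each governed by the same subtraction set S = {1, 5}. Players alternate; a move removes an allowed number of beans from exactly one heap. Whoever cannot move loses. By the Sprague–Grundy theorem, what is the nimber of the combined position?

All heaps use S = {1, 5}:
n :  0  1  2  3  4  5  6  7  8  9 10 11 12
G :  0  1  0  1  0  1  0  1  0  1  0  1  0
Heap A: G(9) = 1.
Heap B: G(12) = 0.
Combined Grundy value = 1 ⊕ 0 = 1.

1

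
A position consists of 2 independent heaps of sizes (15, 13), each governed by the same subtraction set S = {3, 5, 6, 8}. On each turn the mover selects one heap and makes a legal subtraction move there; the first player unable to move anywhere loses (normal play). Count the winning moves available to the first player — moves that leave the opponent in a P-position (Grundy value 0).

2

All heaps use S = {3, 5, 6, 8}:
G(0) = 0
G(1) = mex{} = 0
G(2) = mex{} = 0
G(3) = mex{0} = 1
G(4) = mex{0} = 1
G(5) = mex{0,0} = 1
G(6) = mex{1,0,0} = 2
G(7) = mex{1,0,0} = 2
G(8) = mex{1,1,0,0} = 2
G(9) = mex{2,1,1,0} = 3
G(10) = mex{2,1,1,0} = 3
G(11) = mex{2,2,1,1} = 0
G(12) = mex{3,2,2,1} = 0
G(13) = mex{3,2,2,1} = 0
G(14) = mex{0,3,2,2} = 1
G(15) = mex{0,3,3,2} = 1
Heap A: G(15) = 1.
Heap B: G(13) = 0.
Combined Grundy value = 1 ⊕ 0 = 1.
A winning move leaves total XOR = 0, i.e. changes one component's Grundy value g to g ⊕ X where X is the current total.
Heap A: need g' = 1⊕1 = 0. Options: 15−3→G=0, 15−5→G=3, 15−6→G=3, 15−8→G=2. Hits: 1.
Heap B: need g' = 0⊕1 = 1. Options: 13−3→G=3, 13−5→G=2, 13−6→G=2, 13−8→G=1. Hits: 1.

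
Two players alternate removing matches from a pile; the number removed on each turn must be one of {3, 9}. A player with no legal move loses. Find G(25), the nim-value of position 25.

G(0) = 0
G(1) = mex{} = 0
G(2) = mex{} = 0
G(3) = mex{0} = 1
G(4) = mex{0} = 1
G(5) = mex{0} = 1
G(6) = mex{1} = 0
G(7) = mex{1} = 0
G(8) = mex{1} = 0
G(9) = mex{0,0} = 1
G(10) = mex{0,0} = 1
G(11) = mex{0,0} = 1
G(12) = mex{1,1} = 0
G(13) = mex{1,1} = 0
G(14) = mex{1,1} = 0
G(15) = mex{0,0} = 1
G(16) = mex{0,0} = 1
G(17) = mex{0,0} = 1
G(18) = mex{1,1} = 0
G(19) = mex{1,1} = 0
G(20) = mex{1,1} = 0
G(21) = mex{0,0} = 1
G(22) = mex{0,0} = 1
G(23) = mex{0,0} = 1
G(24) = mex{1,1} = 0
G(25) = mex{1,1} = 0

0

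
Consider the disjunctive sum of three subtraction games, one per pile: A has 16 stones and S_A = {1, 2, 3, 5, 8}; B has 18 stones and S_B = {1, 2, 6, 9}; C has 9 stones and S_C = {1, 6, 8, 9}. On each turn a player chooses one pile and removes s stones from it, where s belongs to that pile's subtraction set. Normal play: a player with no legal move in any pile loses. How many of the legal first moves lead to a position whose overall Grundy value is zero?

2

Pile A, S = {1, 2, 3, 5, 8}:
G(0) = 0
G(1) = mex{0} = 1
G(2) = mex{1,0} = 2
G(3) = mex{2,1,0} = 3
G(4) = mex{3,2,1} = 0
G(5) = mex{0,3,2,0} = 1
G(6) = mex{1,0,3,1} = 2
G(7) = mex{2,1,0,2} = 3
G(8) = mex{3,2,1,3,0} = 4
G(9) = mex{4,3,2,0,1} = 5
G(10) = mex{5,4,3,1,2} = 0
G(11) = mex{0,5,4,2,3} = 1
G(12) = mex{1,0,5,3,0} = 2
G(13) = mex{2,1,0,4,1} = 3
G(14) = mex{3,2,1,5,2} = 0
G(15) = mex{0,3,2,0,3} = 1
G(16) = mex{1,0,3,1,4} = 2
G_A(16) = 2.
Pile B, S = {1, 2, 6, 9}:
G(0) = 0
G(1) = mex{0} = 1
G(2) = mex{1,0} = 2
G(3) = mex{2,1} = 0
G(4) = mex{0,2} = 1
G(5) = mex{1,0} = 2
G(6) = mex{2,1,0} = 3
G(7) = mex{3,2,1} = 0
G(8) = mex{0,3,2} = 1
G(9) = mex{1,0,0,0} = 2
G(10) = mex{2,1,1,1} = 0
G(11) = mex{0,2,2,2} = 1
G(12) = mex{1,0,3,0} = 2
G(13) = mex{2,1,0,1} = 3
G(14) = mex{3,2,1,2} = 0
G(15) = mex{0,3,2,3} = 1
G(16) = mex{1,0,0,0} = 2
G(17) = mex{2,1,1,1} = 0
G(18) = mex{0,2,2,2} = 1
G_B(18) = 1.
Pile C, S = {1, 6, 8, 9}:
n : 0 1 2 3 4 5 6 7 8 9
G : 0 1 0 1 0 1 2 0 1 2
G_C(9) = 2.
Combined Grundy value = 2 ⊕ 1 ⊕ 2 = 1.
A winning move leaves total XOR = 0, i.e. changes one component's Grundy value g to g ⊕ X where X is the current total.
Pile A: need g' = 2⊕1 = 3. Options: 16−1→G=1, 16−2→G=0, 16−3→G=3, 16−5→G=1, 16−8→G=4. Hits: 1.
Pile B: need g' = 1⊕1 = 0. Options: 18−1→G=0, 18−2→G=2, 18−6→G=2, 18−9→G=2. Hits: 1.
Pile C: need g' = 2⊕1 = 3. Options: 9−1→G=1, 9−6→G=1, 9−8→G=1, 9−9→G=0. Hits: 0.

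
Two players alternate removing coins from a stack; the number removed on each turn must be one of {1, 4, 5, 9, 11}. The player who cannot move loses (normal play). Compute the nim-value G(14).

n :  0  1  2  3  4  5  6  7  8  9 10 11 12 13 14
G :  0  1  0  1  2  3  2  3  0  1  0  1  2  3  2

2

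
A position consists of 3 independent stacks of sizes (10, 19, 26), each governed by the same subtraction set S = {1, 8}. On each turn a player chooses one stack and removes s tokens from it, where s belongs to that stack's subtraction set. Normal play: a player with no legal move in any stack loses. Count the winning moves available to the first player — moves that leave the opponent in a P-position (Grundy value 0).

1

All stacks use S = {1, 8}:
n :  0  1  2  3  4  5  6  7  8  9 10 11 12 13 14 15 16 17 18 19 20 21 22 23 24 25 26
G :  0  1  0  1  0  1  0  1  2  0  1  0  1  0  1  0  1  2  0  1  0  1  0  1  0  1  2
Stack A: G(10) = 1.
Stack B: G(19) = 1.
Stack C: G(26) = 2.
Combined Grundy value = 1 ⊕ 1 ⊕ 2 = 2.
A winning move leaves total XOR = 0, i.e. changes one component's Grundy value g to g ⊕ X where X is the current total.
Stack A: need g' = 1⊕2 = 3. Options: 10−1→G=0, 10−8→G=0. Hits: 0.
Stack B: need g' = 1⊕2 = 3. Options: 19−1→G=0, 19−8→G=0. Hits: 0.
Stack C: need g' = 2⊕2 = 0. Options: 26−1→G=1, 26−8→G=0. Hits: 1.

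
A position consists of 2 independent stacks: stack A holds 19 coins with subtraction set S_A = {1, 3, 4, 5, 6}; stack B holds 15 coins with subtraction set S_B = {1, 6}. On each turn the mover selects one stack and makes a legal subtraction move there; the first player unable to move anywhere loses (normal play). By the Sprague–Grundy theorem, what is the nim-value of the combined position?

Stack A, S = {1, 3, 4, 5, 6}:
G(0) = 0
G(1) = mex{0} = 1
G(2) = mex{1} = 0
G(3) = mex{0,0} = 1
G(4) = mex{1,1,0} = 2
G(5) = mex{2,0,1,0} = 3
G(6) = mex{3,1,0,1,0} = 2
G(7) = mex{2,2,1,0,1} = 3
G(8) = mex{3,3,2,1,0} = 4
G(9) = mex{4,2,3,2,1} = 0
G(10) = mex{0,3,2,3,2} = 1
G(11) = mex{1,4,3,2,3} = 0
G(12) = mex{0,0,4,3,2} = 1
G(13) = mex{1,1,0,4,3} = 2
G(14) = mex{2,0,1,0,4} = 3
G(15) = mex{3,1,0,1,0} = 2
G(16) = mex{2,2,1,0,1} = 3
G(17) = mex{3,3,2,1,0} = 4
G(18) = mex{4,2,3,2,1} = 0
G(19) = mex{0,3,2,3,2} = 1
G_A(19) = 1.
Stack B, S = {1, 6}:
G(0) = 0
G(1) = mex{0} = 1
G(2) = mex{1} = 0
G(3) = mex{0} = 1
G(4) = mex{1} = 0
G(5) = mex{0} = 1
G(6) = mex{1,0} = 2
G(7) = mex{2,1} = 0
G(8) = mex{0,0} = 1
G(9) = mex{1,1} = 0
G(10) = mex{0,0} = 1
G(11) = mex{1,1} = 0
G(12) = mex{0,2} = 1
G(13) = mex{1,0} = 2
G(14) = mex{2,1} = 0
G(15) = mex{0,0} = 1
G_B(15) = 1.
Combined Grundy value = 1 ⊕ 1 = 0.

0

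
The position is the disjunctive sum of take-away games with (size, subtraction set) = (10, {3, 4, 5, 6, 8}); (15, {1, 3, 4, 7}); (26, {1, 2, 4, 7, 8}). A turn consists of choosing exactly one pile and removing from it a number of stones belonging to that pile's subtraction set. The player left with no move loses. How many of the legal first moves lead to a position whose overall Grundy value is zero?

Pile A, S = {3, 4, 5, 6, 8}:
n :  0  1  2  3  4  5  6  7  8  9 10
G :  0  0  0  1  1  1  2  2  2  3  3
G_A(10) = 3.
Pile B, S = {1, 3, 4, 7}:
n :  0  1  2  3  4  5  6  7  8  9 10 11 12 13 14 15
G :  0  1  0  1  2  3  2  3  0  1  0  1  2  3  2  3
G_B(15) = 3.
Pile C, S = {1, 2, 4, 7, 8}:
n :  0  1  2  3  4  5  6  7  8  9 10 11 12 13 14 15 16 17 18 19 20 21 22 23 24 25 26
G :  0  1  2  0  1  2  0  1  2  0  1  2  0  1  2  0  1  2  0  1  2  0  1  2  0  1  2
G_C(26) = 2.
Combined Grundy value = 3 ⊕ 3 ⊕ 2 = 2.
A winning move leaves total XOR = 0, i.e. changes one component's Grundy value g to g ⊕ X where X is the current total.
Pile A: need g' = 3⊕2 = 1. Options: 10−3→G=2, 10−4→G=2, 10−5→G=1, 10−6→G=1, 10−8→G=0. Hits: 2.
Pile B: need g' = 3⊕2 = 1. Options: 15−1→G=2, 15−3→G=2, 15−4→G=1, 15−7→G=0. Hits: 1.
Pile C: need g' = 2⊕2 = 0. Options: 26−1→G=1, 26−2→G=0, 26−4→G=1, 26−7→G=1, 26−8→G=0. Hits: 2.

5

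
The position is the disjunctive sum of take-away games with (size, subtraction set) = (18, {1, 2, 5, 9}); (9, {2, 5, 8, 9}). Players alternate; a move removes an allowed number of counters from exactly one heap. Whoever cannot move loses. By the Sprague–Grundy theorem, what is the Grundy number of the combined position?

3

Heap A, S = {1, 2, 5, 9}:
G(0) = 0
G(1) = mex{0} = 1
G(2) = mex{1,0} = 2
G(3) = mex{2,1} = 0
G(4) = mex{0,2} = 1
G(5) = mex{1,0,0} = 2
G(6) = mex{2,1,1} = 0
G(7) = mex{0,2,2} = 1
G(8) = mex{1,0,0} = 2
G(9) = mex{2,1,1,0} = 3
G(10) = mex{3,2,2,1} = 0
G(11) = mex{0,3,0,2} = 1
G(12) = mex{1,0,1,0} = 2
G(13) = mex{2,1,2,1} = 0
G(14) = mex{0,2,3,2} = 1
G(15) = mex{1,0,0,0} = 2
G(16) = mex{2,1,1,1} = 0
G(17) = mex{0,2,2,2} = 1
G(18) = mex{1,0,0,3} = 2
G_A(18) = 2.
Heap B, S = {2, 5, 8, 9}:
G(0) = 0
G(1) = mex{} = 0
G(2) = mex{0} = 1
G(3) = mex{0} = 1
G(4) = mex{1} = 0
G(5) = mex{1,0} = 2
G(6) = mex{0,0} = 1
G(7) = mex{2,1} = 0
G(8) = mex{1,1,0} = 2
G(9) = mex{0,0,0,0} = 1
G_B(9) = 1.
Combined Grundy value = 2 ⊕ 1 = 3.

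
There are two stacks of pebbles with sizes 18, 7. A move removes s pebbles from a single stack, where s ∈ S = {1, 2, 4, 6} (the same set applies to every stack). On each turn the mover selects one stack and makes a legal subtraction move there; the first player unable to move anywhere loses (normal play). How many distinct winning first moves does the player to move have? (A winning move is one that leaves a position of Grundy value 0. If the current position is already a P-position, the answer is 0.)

All stacks use S = {1, 2, 4, 6}:
n :  0  1  2  3  4  5  6  7  8  9 10 11 12 13 14 15 16 17 18
G :  0  1  2  0  1  2  3  4  0  1  2  0  1  2  3  4  0  1  2
Stack A: G(18) = 2.
Stack B: G(7) = 4.
Combined Grundy value = 2 ⊕ 4 = 6.
A winning move leaves total XOR = 0, i.e. changes one component's Grundy value g to g ⊕ X where X is the current total.
Stack A: need g' = 2⊕6 = 4. Options: 18−1→G=1, 18−2→G=0, 18−4→G=3, 18−6→G=1. Hits: 0.
Stack B: need g' = 4⊕6 = 2. Options: 7−1→G=3, 7−2→G=2, 7−4→G=0, 7−6→G=1. Hits: 1.

1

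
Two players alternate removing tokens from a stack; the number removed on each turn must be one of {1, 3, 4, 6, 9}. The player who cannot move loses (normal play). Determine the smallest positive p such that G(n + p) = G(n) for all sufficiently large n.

12

n :  0  1  2  3  4  5  6  7  8  9 10 11 12 13 14 15 16 17 18 19 20 21 22 23 24 25
G :  0  1  0  1  2  3  2  0  1  4  3  2  0  1  0  1  2  3  2  0  1  4  3  2  0  1
G(n+12) = G(n) holds for n = 0,…,8 (a full window of length max(S) = 9), so the sequence is purely periodic with period 12.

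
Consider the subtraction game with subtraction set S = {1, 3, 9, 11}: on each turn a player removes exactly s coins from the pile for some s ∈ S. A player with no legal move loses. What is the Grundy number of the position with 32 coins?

0

n :  0  1  2  3  4  5  6  7  8  9 10 11 12 13 14 15 16 17 18 19 20 21 22 23 24 25 26 27 28 29 30 31 32
G :  0  1  0  1  0  1  0  1  0  1  0  1  0  1  0  1  0  1  0  1  0  1  0  1  0  1  0  1  0  1  0  1  0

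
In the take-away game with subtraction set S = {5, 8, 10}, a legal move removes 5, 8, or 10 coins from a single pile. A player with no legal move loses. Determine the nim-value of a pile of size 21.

G(0) = 0
G(1) = mex{} = 0
G(2) = mex{} = 0
G(3) = mex{} = 0
G(4) = mex{} = 0
G(5) = mex{0} = 1
G(6) = mex{0} = 1
G(7) = mex{0} = 1
G(8) = mex{0,0} = 1
G(9) = mex{0,0} = 1
G(10) = mex{1,0,0} = 2
G(11) = mex{1,0,0} = 2
G(12) = mex{1,0,0} = 2
G(13) = mex{1,1,0} = 2
G(14) = mex{1,1,0} = 2
G(15) = mex{2,1,1} = 0
G(16) = mex{2,1,1} = 0
G(17) = mex{2,1,1} = 0
G(18) = mex{2,2,1} = 0
G(19) = mex{2,2,1} = 0
G(20) = mex{0,2,2} = 1
G(21) = mex{0,2,2} = 1

1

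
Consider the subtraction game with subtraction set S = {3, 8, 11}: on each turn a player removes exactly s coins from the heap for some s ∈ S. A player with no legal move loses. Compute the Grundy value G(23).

1

n :  0  1  2  3  4  5  6  7  8  9 10 11 12 13 14 15 16 17 18 19 20 21 22 23
G :  0  0  0  1  1  1  0  0  2  1  1  3  2  2  2  3  0  3  2  1  0  0  0  1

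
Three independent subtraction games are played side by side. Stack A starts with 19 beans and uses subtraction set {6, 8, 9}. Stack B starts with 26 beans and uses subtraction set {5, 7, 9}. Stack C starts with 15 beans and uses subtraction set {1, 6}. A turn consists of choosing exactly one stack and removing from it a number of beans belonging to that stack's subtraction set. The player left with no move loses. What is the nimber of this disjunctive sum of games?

3

Stack A, S = {6, 8, 9}:
G(0) = 0
G(1) = mex{} = 0
G(2) = mex{} = 0
G(3) = mex{} = 0
G(4) = mex{} = 0
G(5) = mex{} = 0
G(6) = mex{0} = 1
G(7) = mex{0} = 1
G(8) = mex{0,0} = 1
G(9) = mex{0,0,0} = 1
G(10) = mex{0,0,0} = 1
G(11) = mex{0,0,0} = 1
G(12) = mex{1,0,0} = 2
G(13) = mex{1,0,0} = 2
G(14) = mex{1,1,0} = 2
G(15) = mex{1,1,1} = 0
G(16) = mex{1,1,1} = 0
G(17) = mex{1,1,1} = 0
G(18) = mex{2,1,1} = 0
G(19) = mex{2,1,1} = 0
G_A(19) = 0.
Stack B, S = {5, 7, 9}:
G(0) = 0
G(1) = mex{} = 0
G(2) = mex{} = 0
G(3) = mex{} = 0
G(4) = mex{} = 0
G(5) = mex{0} = 1
G(6) = mex{0} = 1
G(7) = mex{0,0} = 1
G(8) = mex{0,0} = 1
G(9) = mex{0,0,0} = 1
G(10) = mex{1,0,0} = 2
G(11) = mex{1,0,0} = 2
G(12) = mex{1,1,0} = 2
G(13) = mex{1,1,0} = 2
G(14) = mex{1,1,1} = 0
G(15) = mex{2,1,1} = 0
G(16) = mex{2,1,1} = 0
G(17) = mex{2,2,1} = 0
G(18) = mex{2,2,1} = 0
G(19) = mex{0,2,2} = 1
G(20) = mex{0,2,2} = 1
G(21) = mex{0,0,2} = 1
G(22) = mex{0,0,2} = 1
G(23) = mex{0,0,0} = 1
G(24) = mex{1,0,0} = 2
G(25) = mex{1,0,0} = 2
G(26) = mex{1,1,0} = 2
G_B(26) = 2.
Stack C, S = {1, 6}:
G(0) = 0
G(1) = mex{0} = 1
G(2) = mex{1} = 0
G(3) = mex{0} = 1
G(4) = mex{1} = 0
G(5) = mex{0} = 1
G(6) = mex{1,0} = 2
G(7) = mex{2,1} = 0
G(8) = mex{0,0} = 1
G(9) = mex{1,1} = 0
G(10) = mex{0,0} = 1
G(11) = mex{1,1} = 0
G(12) = mex{0,2} = 1
G(13) = mex{1,0} = 2
G(14) = mex{2,1} = 0
G(15) = mex{0,0} = 1
G_C(15) = 1.
Combined Grundy value = 0 ⊕ 2 ⊕ 1 = 3.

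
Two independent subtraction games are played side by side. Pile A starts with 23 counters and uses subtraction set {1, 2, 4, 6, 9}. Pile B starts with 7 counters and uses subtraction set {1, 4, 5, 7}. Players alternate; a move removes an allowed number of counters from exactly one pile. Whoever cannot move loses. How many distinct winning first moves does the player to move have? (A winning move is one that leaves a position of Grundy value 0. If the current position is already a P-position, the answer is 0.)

Pile A, S = {1, 2, 4, 6, 9}:
G(0) = 0
G(1) = mex{0} = 1
G(2) = mex{1,0} = 2
G(3) = mex{2,1} = 0
G(4) = mex{0,2,0} = 1
G(5) = mex{1,0,1} = 2
G(6) = mex{2,1,2,0} = 3
G(7) = mex{3,2,0,1} = 4
G(8) = mex{4,3,1,2} = 0
G(9) = mex{0,4,2,0,0} = 1
G(10) = mex{1,0,3,1,1} = 2
G(11) = mex{2,1,4,2,2} = 0
G(12) = mex{0,2,0,3,0} = 1
G(13) = mex{1,0,1,4,1} = 2
G(14) = mex{2,1,2,0,2} = 3
G(15) = mex{3,2,0,1,3} = 4
G(16) = mex{4,3,1,2,4} = 0
G(17) = mex{0,4,2,0,0} = 1
G(18) = mex{1,0,3,1,1} = 2
G(19) = mex{2,1,4,2,2} = 0
G(20) = mex{0,2,0,3,0} = 1
G(21) = mex{1,0,1,4,1} = 2
G(22) = mex{2,1,2,0,2} = 3
G(23) = mex{3,2,0,1,3} = 4
G_A(23) = 4.
Pile B, S = {1, 4, 5, 7}:
n : 0 1 2 3 4 5 6 7
G : 0 1 0 1 2 3 2 3
G_B(7) = 3.
Combined Grundy value = 4 ⊕ 3 = 7.
A winning move leaves total XOR = 0, i.e. changes one component's Grundy value g to g ⊕ X where X is the current total.
Pile A: need g' = 4⊕7 = 3. Options: 23−1→G=3, 23−2→G=2, 23−4→G=0, 23−6→G=1, 23−9→G=3. Hits: 2.
Pile B: need g' = 3⊕7 = 4. Options: 7−1→G=2, 7−4→G=1, 7−5→G=0, 7−7→G=0. Hits: 0.

2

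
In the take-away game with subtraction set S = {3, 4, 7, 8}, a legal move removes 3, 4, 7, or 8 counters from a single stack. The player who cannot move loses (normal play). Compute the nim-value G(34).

0

n :  0  1  2  3  4  5  6  7  8  9 10 11 12 13 14 15 16 17 18 19 20 21 22 23 24 25 26 27 28 29 30 31 32 33 34
G :  0  0  0  1  1  1  2  2  2  3  3  0  0  0  1  1  1  2  2  2  3  3  0  0  0  1  1  1  2  2  2  3  3  0  0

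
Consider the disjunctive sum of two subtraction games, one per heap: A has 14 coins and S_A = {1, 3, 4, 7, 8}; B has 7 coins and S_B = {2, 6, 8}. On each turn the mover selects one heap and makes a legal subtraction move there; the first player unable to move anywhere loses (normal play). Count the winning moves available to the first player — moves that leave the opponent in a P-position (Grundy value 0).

0

Heap A, S = {1, 3, 4, 7, 8}:
G(0) = 0
G(1) = mex{0} = 1
G(2) = mex{1} = 0
G(3) = mex{0,0} = 1
G(4) = mex{1,1,0} = 2
G(5) = mex{2,0,1} = 3
G(6) = mex{3,1,0} = 2
G(7) = mex{2,2,1,0} = 3
G(8) = mex{3,3,2,1,0} = 4
G(9) = mex{4,2,3,0,1} = 5
G(10) = mex{5,3,2,1,0} = 4
G(11) = mex{4,4,3,2,1} = 0
G(12) = mex{0,5,4,3,2} = 1
G(13) = mex{1,4,5,2,3} = 0
G(14) = mex{0,0,4,3,2} = 1
G_A(14) = 1.
Heap B, S = {2, 6, 8}:
G(0) = 0
G(1) = mex{} = 0
G(2) = mex{0} = 1
G(3) = mex{0} = 1
G(4) = mex{1} = 0
G(5) = mex{1} = 0
G(6) = mex{0,0} = 1
G(7) = mex{0,0} = 1
G_B(7) = 1.
Combined Grundy value = 1 ⊕ 1 = 0.
A winning move leaves total XOR = 0, i.e. changes one component's Grundy value g to g ⊕ X where X is the current total.
Heap A: target g' = 1⊕0 = 1, but every legal move changes the Grundy value (mex property), so 0 moves.
Heap B: target g' = 1⊕0 = 1, but every legal move changes the Grundy value (mex property), so 0 moves.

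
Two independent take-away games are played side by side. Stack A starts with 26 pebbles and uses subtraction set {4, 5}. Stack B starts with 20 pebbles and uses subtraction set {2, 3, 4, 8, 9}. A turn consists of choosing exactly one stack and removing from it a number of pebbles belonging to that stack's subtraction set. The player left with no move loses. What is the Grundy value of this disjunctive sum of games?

3

Stack A, S = {4, 5}:
G(0) = 0
G(1) = mex{} = 0
G(2) = mex{} = 0
G(3) = mex{} = 0
G(4) = mex{0} = 1
G(5) = mex{0,0} = 1
G(6) = mex{0,0} = 1
G(7) = mex{0,0} = 1
G(8) = mex{1,0} = 2
G(9) = mex{1,1} = 0
G(10) = mex{1,1} = 0
G(11) = mex{1,1} = 0
G(12) = mex{2,1} = 0
G(13) = mex{0,2} = 1
G(14) = mex{0,0} = 1
G(15) = mex{0,0} = 1
G(16) = mex{0,0} = 1
G(17) = mex{1,0} = 2
G(18) = mex{1,1} = 0
G(19) = mex{1,1} = 0
G(20) = mex{1,1} = 0
G(21) = mex{2,1} = 0
G(22) = mex{0,2} = 1
G(23) = mex{0,0} = 1
G(24) = mex{0,0} = 1
G(25) = mex{0,0} = 1
G(26) = mex{1,0} = 2
G_A(26) = 2.
Stack B, S = {2, 3, 4, 8, 9}:
n :  0  1  2  3  4  5  6  7  8  9 10 11 12 13 14 15 16 17 18 19 20
G :  0  0  1  1  2  2  0  0  1  1  2  2  0  0  1  1  2  2  0  0  1
G_B(20) = 1.
Combined Grundy value = 2 ⊕ 1 = 3.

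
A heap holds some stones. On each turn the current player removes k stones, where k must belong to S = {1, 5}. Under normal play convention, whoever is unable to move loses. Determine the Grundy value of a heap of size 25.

n :  0  1  2  3  4  5  6  7  8  9 10 11 12 13 14 15 16 17 18 19 20 21 22 23 24 25
G :  0  1  0  1  0  1  0  1  0  1  0  1  0  1  0  1  0  1  0  1  0  1  0  1  0  1

1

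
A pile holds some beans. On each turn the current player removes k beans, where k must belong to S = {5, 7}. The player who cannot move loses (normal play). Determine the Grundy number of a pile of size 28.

G(0) = 0
G(1) = mex{} = 0
G(2) = mex{} = 0
G(3) = mex{} = 0
G(4) = mex{} = 0
G(5) = mex{0} = 1
G(6) = mex{0} = 1
G(7) = mex{0,0} = 1
G(8) = mex{0,0} = 1
G(9) = mex{0,0} = 1
G(10) = mex{1,0} = 2
G(11) = mex{1,0} = 2
G(12) = mex{1,1} = 0
G(13) = mex{1,1} = 0
G(14) = mex{1,1} = 0
G(15) = mex{2,1} = 0
G(16) = mex{2,1} = 0
G(17) = mex{0,2} = 1
G(18) = mex{0,2} = 1
G(19) = mex{0,0} = 1
G(20) = mex{0,0} = 1
G(21) = mex{0,0} = 1
G(22) = mex{1,0} = 2
G(23) = mex{1,0} = 2
G(24) = mex{1,1} = 0
G(25) = mex{1,1} = 0
G(26) = mex{1,1} = 0
G(27) = mex{2,1} = 0
G(28) = mex{2,1} = 0

0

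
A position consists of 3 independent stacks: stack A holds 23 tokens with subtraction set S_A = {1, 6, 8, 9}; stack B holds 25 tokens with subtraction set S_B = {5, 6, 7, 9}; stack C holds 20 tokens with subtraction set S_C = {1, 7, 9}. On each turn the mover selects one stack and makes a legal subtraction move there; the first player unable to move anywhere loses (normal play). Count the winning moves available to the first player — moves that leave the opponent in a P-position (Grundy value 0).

Stack A, S = {1, 6, 8, 9}:
G(0) = 0
G(1) = mex{0} = 1
G(2) = mex{1} = 0
G(3) = mex{0} = 1
G(4) = mex{1} = 0
G(5) = mex{0} = 1
G(6) = mex{1,0} = 2
G(7) = mex{2,1} = 0
G(8) = mex{0,0,0} = 1
G(9) = mex{1,1,1,0} = 2
G(10) = mex{2,0,0,1} = 3
G(11) = mex{3,1,1,0} = 2
G(12) = mex{2,2,0,1} = 3
G(13) = mex{3,0,1,0} = 2
G(14) = mex{2,1,2,1} = 0
G(15) = mex{0,2,0,2} = 1
G(16) = mex{1,3,1,0} = 2
G(17) = mex{2,2,2,1} = 0
G(18) = mex{0,3,3,2} = 1
G(19) = mex{1,2,2,3} = 0
G(20) = mex{0,0,3,2} = 1
G(21) = mex{1,1,2,3} = 0
G(22) = mex{0,2,0,2} = 1
G(23) = mex{1,0,1,0} = 2
G_A(23) = 2.
Stack B, S = {5, 6, 7, 9}:
n :  0  1  2  3  4  5  6  7  8  9 10 11 12 13 14 15 16 17 18 19 20 21 22 23 24 25
G :  0  0  0  0  0  1  1  1  1  1  2  2  2  2  0  0  0  0  0  1  1  1  1  1  2  2
G_B(25) = 2.
Stack C, S = {1, 7, 9}:
n :  0  1  2  3  4  5  6  7  8  9 10 11 12 13 14 15 16 17 18 19 20
G :  0  1  0  1  0  1  0  1  0  1  0  1  0  1  0  1  0  1  0  1  0
G_C(20) = 0.
Combined Grundy value = 2 ⊕ 2 ⊕ 0 = 0.
A winning move leaves total XOR = 0, i.e. changes one component's Grundy value g to g ⊕ X where X is the current total.
Stack A: target g' = 2⊕0 = 2, but every legal move changes the Grundy value (mex property), so 0 moves.
Stack B: target g' = 2⊕0 = 2, but every legal move changes the Grundy value (mex property), so 0 moves.
Stack C: target g' = 0⊕0 = 0, but every legal move changes the Grundy value (mex property), so 0 moves.

0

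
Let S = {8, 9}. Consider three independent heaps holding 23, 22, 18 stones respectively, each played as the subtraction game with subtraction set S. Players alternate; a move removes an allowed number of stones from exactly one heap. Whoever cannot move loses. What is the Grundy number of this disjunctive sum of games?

All heaps use S = {8, 9}:
n :  0  1  2  3  4  5  6  7  8  9 10 11 12 13 14 15 16 17 18 19 20 21 22 23
G :  0  0  0  0  0  0  0  0  1  1  1  1  1  1  1  1  2  0  0  0  0  0  0  0
Heap A: G(23) = 0.
Heap B: G(22) = 0.
Heap C: G(18) = 0.
Combined Grundy value = 0 ⊕ 0 ⊕ 0 = 0.

0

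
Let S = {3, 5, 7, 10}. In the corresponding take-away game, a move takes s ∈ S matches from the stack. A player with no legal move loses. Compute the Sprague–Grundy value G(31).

1

G(0) = 0
G(1) = mex{} = 0
G(2) = mex{} = 0
G(3) = mex{0} = 1
G(4) = mex{0} = 1
G(5) = mex{0,0} = 1
G(6) = mex{1,0} = 2
G(7) = mex{1,0,0} = 2
G(8) = mex{1,1,0} = 2
G(9) = mex{2,1,0} = 3
G(10) = mex{2,1,1,0} = 3
G(11) = mex{2,2,1,0} = 3
G(12) = mex{3,2,1,0} = 4
G(13) = mex{3,2,2,1} = 0
G(14) = mex{3,3,2,1} = 0
G(15) = mex{4,3,2,1} = 0
G(16) = mex{0,3,3,2} = 1
G(17) = mex{0,4,3,2} = 1
G(18) = mex{0,0,3,2} = 1
G(19) = mex{1,0,4,3} = 2
G(20) = mex{1,0,0,3} = 2
G(21) = mex{1,1,0,3} = 2
G(22) = mex{2,1,0,4} = 3
G(23) = mex{2,1,1,0} = 3
G(24) = mex{2,2,1,0} = 3
G(25) = mex{3,2,1,0} = 4
G(26) = mex{3,2,2,1} = 0
G(27) = mex{3,3,2,1} = 0
G(28) = mex{4,3,2,1} = 0
G(29) = mex{0,3,3,2} = 1
G(30) = mex{0,4,3,2} = 1
G(31) = mex{0,0,3,2} = 1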